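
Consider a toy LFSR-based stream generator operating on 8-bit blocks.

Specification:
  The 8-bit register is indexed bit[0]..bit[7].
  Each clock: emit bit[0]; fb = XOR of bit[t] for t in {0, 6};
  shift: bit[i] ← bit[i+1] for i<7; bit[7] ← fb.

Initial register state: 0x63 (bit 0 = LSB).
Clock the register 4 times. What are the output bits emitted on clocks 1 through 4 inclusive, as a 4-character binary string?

reg_0 = 0x63
clock 1: out=1, reg = 0x31
clock 2: out=1, reg = 0x98
clock 3: out=0, reg = 0x4C
clock 4: out=0, reg = 0xA6

1100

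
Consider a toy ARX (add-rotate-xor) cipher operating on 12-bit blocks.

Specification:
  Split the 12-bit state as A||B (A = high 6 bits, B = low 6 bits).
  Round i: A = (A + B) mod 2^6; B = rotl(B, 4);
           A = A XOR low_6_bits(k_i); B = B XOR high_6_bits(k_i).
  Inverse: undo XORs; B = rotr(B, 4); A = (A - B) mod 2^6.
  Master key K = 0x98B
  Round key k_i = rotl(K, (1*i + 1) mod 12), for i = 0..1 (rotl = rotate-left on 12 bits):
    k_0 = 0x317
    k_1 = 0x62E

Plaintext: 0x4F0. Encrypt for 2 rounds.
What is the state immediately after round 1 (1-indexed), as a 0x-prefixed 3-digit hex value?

0x500

s_0 = plaintext = 0x4F0
s_1 = Round(s_0, k_0) = 0x500
s_2 = Round(s_1, k_1) = 0xE98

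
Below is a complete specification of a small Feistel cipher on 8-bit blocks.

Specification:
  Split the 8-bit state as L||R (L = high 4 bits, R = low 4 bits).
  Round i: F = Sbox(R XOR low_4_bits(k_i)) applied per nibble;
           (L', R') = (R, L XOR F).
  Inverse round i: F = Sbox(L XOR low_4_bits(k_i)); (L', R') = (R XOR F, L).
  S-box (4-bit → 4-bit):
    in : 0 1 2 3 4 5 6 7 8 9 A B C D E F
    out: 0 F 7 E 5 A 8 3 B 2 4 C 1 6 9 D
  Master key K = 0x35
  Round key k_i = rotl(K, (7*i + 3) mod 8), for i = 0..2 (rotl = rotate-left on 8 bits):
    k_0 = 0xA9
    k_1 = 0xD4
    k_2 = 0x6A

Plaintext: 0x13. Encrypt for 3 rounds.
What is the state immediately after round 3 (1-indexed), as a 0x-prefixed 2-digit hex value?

s_0 = plaintext = 0x13
s_1 = Round(s_0, k_0) = 0x35
s_2 = Round(s_1, k_1) = 0x5C
s_3 = Round(s_2, k_2) = 0xCD

0xCD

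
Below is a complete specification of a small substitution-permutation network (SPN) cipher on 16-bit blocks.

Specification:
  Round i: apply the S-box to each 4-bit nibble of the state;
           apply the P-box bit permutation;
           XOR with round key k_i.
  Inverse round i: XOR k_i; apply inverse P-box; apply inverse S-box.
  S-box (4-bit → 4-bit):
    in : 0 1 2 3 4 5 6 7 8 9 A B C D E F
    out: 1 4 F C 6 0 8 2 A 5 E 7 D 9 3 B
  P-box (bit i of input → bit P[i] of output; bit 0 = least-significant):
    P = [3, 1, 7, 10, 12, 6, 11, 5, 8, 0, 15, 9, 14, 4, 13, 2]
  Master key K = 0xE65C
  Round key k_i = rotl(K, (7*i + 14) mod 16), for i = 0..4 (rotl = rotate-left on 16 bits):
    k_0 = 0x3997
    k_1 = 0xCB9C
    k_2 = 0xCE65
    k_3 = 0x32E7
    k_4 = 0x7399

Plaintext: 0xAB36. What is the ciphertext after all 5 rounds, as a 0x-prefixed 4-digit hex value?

s_0 = plaintext = 0xAB36
s_1 = Round(s_0, k_0) = 0x94A2
s_2 = Round(s_1, k_1) = 0x2777
s_3 = Round(s_2, k_2) = 0xAE32
s_4 = Round(s_3, k_3) = 0x1F58
s_5 = Round(s_4, k_4) = 0x549A

0x549A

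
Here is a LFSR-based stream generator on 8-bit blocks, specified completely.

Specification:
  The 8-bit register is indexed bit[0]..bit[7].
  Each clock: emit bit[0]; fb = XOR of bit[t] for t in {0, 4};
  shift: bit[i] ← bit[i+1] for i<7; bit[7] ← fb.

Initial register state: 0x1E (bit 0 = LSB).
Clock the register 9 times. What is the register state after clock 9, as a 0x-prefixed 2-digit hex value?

0xF7

reg_0 = 0x1E
clock 1: out=0, reg = 0x8F
clock 2: out=1, reg = 0xC7
clock 3: out=1, reg = 0xE3
clock 4: out=1, reg = 0xF1
clock 5: out=1, reg = 0x78
clock 6: out=0, reg = 0xBC
clock 7: out=0, reg = 0xDE
clock 8: out=0, reg = 0xEF
clock 9: out=1, reg = 0xF7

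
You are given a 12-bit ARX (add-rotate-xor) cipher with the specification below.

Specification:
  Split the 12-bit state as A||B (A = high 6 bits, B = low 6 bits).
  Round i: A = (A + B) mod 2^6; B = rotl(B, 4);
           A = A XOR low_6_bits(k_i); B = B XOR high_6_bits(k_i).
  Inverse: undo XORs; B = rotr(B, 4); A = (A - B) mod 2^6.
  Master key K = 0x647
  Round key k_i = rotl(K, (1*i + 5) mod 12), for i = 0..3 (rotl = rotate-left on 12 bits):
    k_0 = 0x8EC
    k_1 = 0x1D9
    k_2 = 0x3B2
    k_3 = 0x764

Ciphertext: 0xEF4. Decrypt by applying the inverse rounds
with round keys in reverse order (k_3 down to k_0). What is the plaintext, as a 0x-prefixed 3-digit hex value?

s_0 = ciphertext = 0xEF4
s_1 = InvRound(s_0, k_3) = 0xE66
s_2 = InvRound(s_1, k_2) = 0xA62
s_3 = InvRound(s_2, k_1) = 0x696
s_4 = InvRound(s_3, k_0) = 0x7D7

0x7D7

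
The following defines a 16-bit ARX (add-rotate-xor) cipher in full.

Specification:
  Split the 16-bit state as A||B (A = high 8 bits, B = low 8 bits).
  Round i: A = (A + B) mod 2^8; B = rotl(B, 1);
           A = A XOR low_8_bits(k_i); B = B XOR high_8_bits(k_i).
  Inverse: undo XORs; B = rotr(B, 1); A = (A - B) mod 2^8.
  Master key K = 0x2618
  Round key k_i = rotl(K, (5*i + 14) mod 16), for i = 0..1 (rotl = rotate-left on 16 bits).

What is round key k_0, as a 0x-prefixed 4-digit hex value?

0x0986

K = 0x2618
k_0 = rotl(K, (5*0+14) mod 16) = rotl(K, 14) = 0x0986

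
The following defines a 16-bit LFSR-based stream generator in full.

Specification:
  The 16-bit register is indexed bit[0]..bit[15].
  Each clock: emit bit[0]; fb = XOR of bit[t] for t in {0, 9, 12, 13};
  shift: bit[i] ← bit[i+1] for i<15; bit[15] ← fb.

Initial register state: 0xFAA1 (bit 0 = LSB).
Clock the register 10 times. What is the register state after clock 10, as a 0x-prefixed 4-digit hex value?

0x8D3E

reg_0 = 0xFAA1
clock 1: out=1, reg = 0x7D50
clock 2: out=0, reg = 0x3EA8
clock 3: out=0, reg = 0x9F54
clock 4: out=0, reg = 0x4FAA
clock 5: out=0, reg = 0xA7D5
clock 6: out=1, reg = 0xD3EA
clock 7: out=0, reg = 0x69F5
clock 8: out=1, reg = 0x34FA
clock 9: out=0, reg = 0x1A7D
clock 10: out=1, reg = 0x8D3E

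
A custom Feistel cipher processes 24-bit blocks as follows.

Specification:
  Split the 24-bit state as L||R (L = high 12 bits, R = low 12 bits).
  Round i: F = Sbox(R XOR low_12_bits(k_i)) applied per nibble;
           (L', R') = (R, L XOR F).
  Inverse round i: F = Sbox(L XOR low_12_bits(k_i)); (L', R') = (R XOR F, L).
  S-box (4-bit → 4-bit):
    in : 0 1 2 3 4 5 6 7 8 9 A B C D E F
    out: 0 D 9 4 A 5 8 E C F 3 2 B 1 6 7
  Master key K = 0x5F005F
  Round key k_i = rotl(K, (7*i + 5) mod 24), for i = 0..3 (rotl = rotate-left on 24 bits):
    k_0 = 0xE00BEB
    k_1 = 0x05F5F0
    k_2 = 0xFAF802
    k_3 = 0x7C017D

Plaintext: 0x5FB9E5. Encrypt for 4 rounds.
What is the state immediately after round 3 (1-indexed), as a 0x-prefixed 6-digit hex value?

0x6E4A95

s_0 = plaintext = 0x5FB9E5
s_1 = Round(s_0, k_0) = 0x9E5CFD
s_2 = Round(s_1, k_1) = 0xCFD6E4
s_3 = Round(s_2, k_2) = 0x6E4A95
s_4 = Round(s_3, k_3) = 0xA95488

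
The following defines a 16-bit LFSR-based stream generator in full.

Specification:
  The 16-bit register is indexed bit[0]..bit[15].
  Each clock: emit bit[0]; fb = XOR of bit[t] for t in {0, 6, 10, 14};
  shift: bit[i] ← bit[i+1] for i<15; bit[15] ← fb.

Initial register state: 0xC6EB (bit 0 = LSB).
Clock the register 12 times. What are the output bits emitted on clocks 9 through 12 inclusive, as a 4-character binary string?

0110

reg_0 = 0xC6EB
clock 1: out=1, reg = 0x6375
clock 2: out=1, reg = 0xB1BA
clock 3: out=0, reg = 0x58DD
clock 4: out=1, reg = 0xAC6E
clock 5: out=0, reg = 0x5637
clock 6: out=1, reg = 0xAB1B
clock 7: out=1, reg = 0xD58D
clock 8: out=1, reg = 0xEAC6
clock 9: out=0, reg = 0x7563
clock 10: out=1, reg = 0x3AB1
clock 11: out=1, reg = 0x9D58
clock 12: out=0, reg = 0x4EAC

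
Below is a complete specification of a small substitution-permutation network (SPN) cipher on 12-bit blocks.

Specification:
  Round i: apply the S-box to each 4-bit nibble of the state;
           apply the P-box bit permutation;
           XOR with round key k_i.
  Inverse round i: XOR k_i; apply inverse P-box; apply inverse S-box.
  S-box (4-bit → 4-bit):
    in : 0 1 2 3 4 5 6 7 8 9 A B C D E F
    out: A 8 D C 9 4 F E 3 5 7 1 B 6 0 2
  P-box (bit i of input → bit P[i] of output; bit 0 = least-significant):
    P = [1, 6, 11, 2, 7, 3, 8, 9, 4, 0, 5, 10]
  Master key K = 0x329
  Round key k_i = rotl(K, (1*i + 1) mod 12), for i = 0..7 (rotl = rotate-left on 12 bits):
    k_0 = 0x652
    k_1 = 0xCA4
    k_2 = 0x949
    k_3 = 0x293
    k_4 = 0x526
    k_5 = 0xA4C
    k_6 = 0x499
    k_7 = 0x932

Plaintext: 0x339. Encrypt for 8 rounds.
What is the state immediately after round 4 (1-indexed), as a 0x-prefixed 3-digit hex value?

s_0 = plaintext = 0x339
s_1 = Round(s_0, k_0) = 0x970
s_2 = Round(s_1, k_1) = 0xFD8
s_3 = Round(s_2, k_2) = 0x802
s_4 = Round(s_3, k_3) = 0x88C
s_5 = Round(s_4, k_4) = 0x5F9
s_6 = Round(s_5, k_5) = 0x266
s_7 = Round(s_6, k_6) = 0xB67
s_8 = Round(s_7, k_7) = 0x2EE

0x88C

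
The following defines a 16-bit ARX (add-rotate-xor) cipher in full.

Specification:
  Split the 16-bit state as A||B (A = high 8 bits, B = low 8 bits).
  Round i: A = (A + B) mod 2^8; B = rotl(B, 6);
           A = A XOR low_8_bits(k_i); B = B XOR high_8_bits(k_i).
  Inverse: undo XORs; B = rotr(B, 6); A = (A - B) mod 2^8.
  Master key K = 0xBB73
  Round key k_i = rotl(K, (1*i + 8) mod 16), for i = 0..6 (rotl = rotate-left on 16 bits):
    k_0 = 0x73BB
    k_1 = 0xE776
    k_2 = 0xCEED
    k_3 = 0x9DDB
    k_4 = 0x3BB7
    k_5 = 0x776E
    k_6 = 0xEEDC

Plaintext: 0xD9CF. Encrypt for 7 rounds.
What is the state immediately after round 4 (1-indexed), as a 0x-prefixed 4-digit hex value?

0x5B52

s_0 = plaintext = 0xD9CF
s_1 = Round(s_0, k_0) = 0x1380
s_2 = Round(s_1, k_1) = 0xE5C7
s_3 = Round(s_2, k_2) = 0x413F
s_4 = Round(s_3, k_3) = 0x5B52
s_5 = Round(s_4, k_4) = 0x1AAF
s_6 = Round(s_5, k_5) = 0xA79C
s_7 = Round(s_6, k_6) = 0x9FC9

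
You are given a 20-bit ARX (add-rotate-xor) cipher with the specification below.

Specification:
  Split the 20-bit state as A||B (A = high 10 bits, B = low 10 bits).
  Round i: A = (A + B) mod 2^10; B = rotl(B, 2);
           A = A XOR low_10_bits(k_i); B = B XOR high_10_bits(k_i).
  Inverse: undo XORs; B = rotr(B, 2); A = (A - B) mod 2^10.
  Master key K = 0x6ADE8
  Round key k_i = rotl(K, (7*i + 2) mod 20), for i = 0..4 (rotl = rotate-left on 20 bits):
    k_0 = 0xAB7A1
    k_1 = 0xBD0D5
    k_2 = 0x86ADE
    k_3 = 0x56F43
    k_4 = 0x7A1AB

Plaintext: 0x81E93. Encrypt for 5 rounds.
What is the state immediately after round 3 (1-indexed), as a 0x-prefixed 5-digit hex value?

s_0 = plaintext = 0x81E93
s_1 = Round(s_0, k_0) = 0xCECE3
s_2 = Round(s_1, k_1) = 0x32D78
s_3 = Round(s_2, k_2) = 0x277FB
s_4 = Round(s_3, k_3) = 0xF6EB4
s_5 = Round(s_4, k_4) = 0xC933A

0x277FB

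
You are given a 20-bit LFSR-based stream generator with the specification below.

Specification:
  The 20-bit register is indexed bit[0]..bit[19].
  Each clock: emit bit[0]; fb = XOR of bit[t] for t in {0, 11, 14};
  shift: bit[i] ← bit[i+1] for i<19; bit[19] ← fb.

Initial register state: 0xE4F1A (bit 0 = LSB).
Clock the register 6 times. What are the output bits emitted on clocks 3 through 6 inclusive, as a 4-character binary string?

0110

reg_0 = 0xE4F1A
clock 1: out=0, reg = 0x7278D
clock 2: out=1, reg = 0xB93C6
clock 3: out=0, reg = 0x5C9E3
clock 4: out=1, reg = 0xAE4F1
clock 5: out=1, reg = 0x57278
clock 6: out=0, reg = 0xAB93C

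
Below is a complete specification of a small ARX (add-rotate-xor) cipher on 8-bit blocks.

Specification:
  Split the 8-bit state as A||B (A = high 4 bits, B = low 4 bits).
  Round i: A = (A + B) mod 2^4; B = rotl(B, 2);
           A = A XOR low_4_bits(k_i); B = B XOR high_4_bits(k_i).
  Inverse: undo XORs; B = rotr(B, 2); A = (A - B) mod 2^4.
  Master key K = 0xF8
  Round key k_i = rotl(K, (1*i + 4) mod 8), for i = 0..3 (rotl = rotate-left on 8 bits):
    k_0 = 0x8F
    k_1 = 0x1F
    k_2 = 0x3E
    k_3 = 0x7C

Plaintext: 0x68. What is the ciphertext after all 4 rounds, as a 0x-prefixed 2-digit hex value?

s_0 = plaintext = 0x68
s_1 = Round(s_0, k_0) = 0x1A
s_2 = Round(s_1, k_1) = 0x4B
s_3 = Round(s_2, k_2) = 0x1D
s_4 = Round(s_3, k_3) = 0x20

0x20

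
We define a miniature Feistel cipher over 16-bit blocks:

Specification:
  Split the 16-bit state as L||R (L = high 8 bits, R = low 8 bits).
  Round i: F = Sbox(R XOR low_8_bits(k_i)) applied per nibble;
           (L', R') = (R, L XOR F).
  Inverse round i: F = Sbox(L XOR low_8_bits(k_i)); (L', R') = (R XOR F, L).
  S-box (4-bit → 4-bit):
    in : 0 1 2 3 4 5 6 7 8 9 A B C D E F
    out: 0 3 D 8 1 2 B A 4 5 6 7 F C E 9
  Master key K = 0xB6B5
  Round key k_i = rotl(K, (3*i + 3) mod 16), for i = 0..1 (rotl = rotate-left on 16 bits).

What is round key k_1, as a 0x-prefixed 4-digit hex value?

K = 0xB6B5
k_0 = rotl(K, (3*0+3) mod 16) = rotl(K, 3) = 0xB5AD
k_1 = rotl(K, (3*1+3) mod 16) = rotl(K, 6) = 0xAD6D

0xAD6D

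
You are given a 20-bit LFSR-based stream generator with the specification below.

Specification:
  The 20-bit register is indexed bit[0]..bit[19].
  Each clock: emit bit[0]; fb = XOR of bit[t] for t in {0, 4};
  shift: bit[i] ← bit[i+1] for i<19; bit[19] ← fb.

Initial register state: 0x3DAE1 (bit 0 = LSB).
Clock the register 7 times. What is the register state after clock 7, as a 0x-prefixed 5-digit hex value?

0x9E7B5

reg_0 = 0x3DAE1
clock 1: out=1, reg = 0x9ED70
clock 2: out=0, reg = 0xCF6B8
clock 3: out=0, reg = 0xE7B5C
clock 4: out=0, reg = 0xF3DAE
clock 5: out=0, reg = 0x79ED7
clock 6: out=1, reg = 0x3CF6B
clock 7: out=1, reg = 0x9E7B5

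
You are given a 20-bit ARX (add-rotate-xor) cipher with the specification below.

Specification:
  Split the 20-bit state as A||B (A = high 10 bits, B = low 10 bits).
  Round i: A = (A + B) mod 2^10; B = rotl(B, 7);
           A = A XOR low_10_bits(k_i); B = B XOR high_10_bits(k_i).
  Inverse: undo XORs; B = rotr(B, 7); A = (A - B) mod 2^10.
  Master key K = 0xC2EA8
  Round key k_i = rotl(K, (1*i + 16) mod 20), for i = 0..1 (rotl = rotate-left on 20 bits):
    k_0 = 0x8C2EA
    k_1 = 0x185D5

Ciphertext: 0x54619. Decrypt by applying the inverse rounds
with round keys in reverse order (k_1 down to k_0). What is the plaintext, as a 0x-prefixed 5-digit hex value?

0xA1FA3

s_0 = ciphertext = 0x54619
s_1 = InvRound(s_0, k_1) = 0x303C4
s_2 = InvRound(s_1, k_0) = 0xA1FA3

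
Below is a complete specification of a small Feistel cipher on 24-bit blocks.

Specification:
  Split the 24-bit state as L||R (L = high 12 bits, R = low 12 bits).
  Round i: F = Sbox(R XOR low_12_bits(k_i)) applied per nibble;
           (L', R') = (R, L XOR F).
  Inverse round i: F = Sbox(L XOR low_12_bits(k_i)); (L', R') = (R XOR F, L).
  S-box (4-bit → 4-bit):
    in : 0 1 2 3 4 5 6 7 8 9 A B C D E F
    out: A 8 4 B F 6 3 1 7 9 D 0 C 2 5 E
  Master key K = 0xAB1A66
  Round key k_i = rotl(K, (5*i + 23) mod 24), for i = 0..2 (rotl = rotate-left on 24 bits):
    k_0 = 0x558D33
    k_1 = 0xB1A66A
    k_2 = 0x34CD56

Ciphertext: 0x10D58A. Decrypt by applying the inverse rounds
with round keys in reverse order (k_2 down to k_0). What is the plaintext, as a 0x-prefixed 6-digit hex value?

0xD15F77

s_0 = ciphertext = 0x10D58A
s_1 = InvRound(s_0, k_2) = 0x9EA10D
s_2 = InvRound(s_1, k_1) = 0xF779EA
s_3 = InvRound(s_2, k_0) = 0xD15F77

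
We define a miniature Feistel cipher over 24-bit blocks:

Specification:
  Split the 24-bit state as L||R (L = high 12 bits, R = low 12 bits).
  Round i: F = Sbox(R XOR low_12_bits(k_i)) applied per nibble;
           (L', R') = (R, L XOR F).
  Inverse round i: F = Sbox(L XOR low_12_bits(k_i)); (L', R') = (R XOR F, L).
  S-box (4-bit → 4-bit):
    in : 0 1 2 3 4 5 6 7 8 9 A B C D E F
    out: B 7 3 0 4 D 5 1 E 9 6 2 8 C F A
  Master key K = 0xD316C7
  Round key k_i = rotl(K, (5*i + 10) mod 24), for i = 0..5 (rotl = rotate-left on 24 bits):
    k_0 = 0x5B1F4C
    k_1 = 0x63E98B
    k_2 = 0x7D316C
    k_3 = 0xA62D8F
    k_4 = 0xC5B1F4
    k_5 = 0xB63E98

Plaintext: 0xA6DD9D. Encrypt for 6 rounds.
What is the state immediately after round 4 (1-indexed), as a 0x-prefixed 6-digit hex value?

s_0 = plaintext = 0xA6DD9D
s_1 = Round(s_0, k_0) = 0xD9D9AA
s_2 = Round(s_1, k_1) = 0x9AA6AA
s_3 = Round(s_2, k_2) = 0x6AA82F
s_4 = Round(s_3, k_3) = 0x82FBC1
s_5 = Round(s_4, k_4) = 0xBC1E22
s_6 = Round(s_5, k_5) = 0xE220E7

0x82FBC1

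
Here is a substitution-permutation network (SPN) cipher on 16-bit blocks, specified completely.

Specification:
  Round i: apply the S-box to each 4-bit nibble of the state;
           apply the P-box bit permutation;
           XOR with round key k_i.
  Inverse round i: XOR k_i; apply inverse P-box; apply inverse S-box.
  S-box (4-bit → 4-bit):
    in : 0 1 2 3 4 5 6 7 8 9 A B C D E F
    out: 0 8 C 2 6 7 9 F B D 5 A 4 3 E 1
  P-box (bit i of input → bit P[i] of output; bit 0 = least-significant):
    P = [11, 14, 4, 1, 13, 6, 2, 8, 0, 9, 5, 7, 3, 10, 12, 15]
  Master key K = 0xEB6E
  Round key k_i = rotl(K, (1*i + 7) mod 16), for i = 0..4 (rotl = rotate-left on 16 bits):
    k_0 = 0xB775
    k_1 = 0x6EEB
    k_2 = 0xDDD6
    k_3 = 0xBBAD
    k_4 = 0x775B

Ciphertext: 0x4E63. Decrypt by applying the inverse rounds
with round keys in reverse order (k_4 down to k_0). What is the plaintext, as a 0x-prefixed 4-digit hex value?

s_0 = ciphertext = 0x4E63
s_1 = InvRound(s_0, k_4) = 0xAC6A
s_2 = InvRound(s_1, k_3) = 0x48E1
s_3 = InvRound(s_2, k_2) = 0xEA22
s_4 = InvRound(s_3, k_1) = 0x8630
s_5 = InvRound(s_4, k_0) = 0xCF70

0xCF70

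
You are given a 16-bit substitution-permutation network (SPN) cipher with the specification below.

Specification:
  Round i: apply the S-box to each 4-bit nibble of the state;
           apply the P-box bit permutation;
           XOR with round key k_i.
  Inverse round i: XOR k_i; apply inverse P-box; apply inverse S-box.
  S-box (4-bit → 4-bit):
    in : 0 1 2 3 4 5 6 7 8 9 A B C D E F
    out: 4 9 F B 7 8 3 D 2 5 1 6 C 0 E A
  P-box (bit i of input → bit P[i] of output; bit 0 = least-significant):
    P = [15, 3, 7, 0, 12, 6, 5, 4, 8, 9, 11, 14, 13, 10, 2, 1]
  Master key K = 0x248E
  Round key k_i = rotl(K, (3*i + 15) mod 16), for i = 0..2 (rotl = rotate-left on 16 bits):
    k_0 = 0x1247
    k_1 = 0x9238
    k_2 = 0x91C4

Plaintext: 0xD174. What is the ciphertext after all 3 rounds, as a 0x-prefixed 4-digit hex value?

0x4005

s_0 = plaintext = 0xD174
s_1 = Round(s_0, k_0) = 0xC3FF
s_2 = Round(s_1, k_1) = 0xD167
s_3 = Round(s_2, k_2) = 0x4005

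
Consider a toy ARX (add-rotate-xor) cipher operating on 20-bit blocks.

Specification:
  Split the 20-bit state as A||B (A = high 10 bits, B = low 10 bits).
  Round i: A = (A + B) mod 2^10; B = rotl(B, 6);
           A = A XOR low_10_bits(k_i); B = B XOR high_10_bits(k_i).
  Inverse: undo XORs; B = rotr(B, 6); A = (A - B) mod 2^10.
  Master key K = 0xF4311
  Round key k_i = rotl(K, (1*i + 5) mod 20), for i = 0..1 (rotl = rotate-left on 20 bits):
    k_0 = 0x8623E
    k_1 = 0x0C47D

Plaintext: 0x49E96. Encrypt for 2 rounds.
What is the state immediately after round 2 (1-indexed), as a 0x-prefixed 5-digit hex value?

s_0 = plaintext = 0x49E96
s_1 = Round(s_0, k_0) = 0x60FB1
s_2 = Round(s_1, k_1) = 0x5244A

0x5244A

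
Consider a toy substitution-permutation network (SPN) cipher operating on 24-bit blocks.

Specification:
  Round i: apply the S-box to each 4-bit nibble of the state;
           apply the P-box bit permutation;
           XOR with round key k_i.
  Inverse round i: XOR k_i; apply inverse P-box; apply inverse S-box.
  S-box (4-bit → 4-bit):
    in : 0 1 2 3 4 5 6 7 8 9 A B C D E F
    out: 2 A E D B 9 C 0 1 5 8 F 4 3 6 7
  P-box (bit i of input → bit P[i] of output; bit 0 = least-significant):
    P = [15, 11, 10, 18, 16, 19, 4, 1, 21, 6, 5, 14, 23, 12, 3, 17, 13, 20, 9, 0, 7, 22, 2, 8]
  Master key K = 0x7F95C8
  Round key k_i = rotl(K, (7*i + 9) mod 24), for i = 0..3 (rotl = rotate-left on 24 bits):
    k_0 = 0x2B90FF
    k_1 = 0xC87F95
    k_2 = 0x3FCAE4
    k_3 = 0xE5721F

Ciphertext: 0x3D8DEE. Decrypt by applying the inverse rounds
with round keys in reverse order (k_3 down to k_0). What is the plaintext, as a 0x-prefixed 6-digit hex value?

0xC7AA52

s_0 = ciphertext = 0x3D8DEE
s_1 = InvRound(s_0, k_3) = 0x4BD2EF
s_2 = InvRound(s_1, k_2) = 0x01E8A1
s_3 = InvRound(s_2, k_1) = 0x2CDCF9
s_4 = InvRound(s_3, k_0) = 0xC7AA52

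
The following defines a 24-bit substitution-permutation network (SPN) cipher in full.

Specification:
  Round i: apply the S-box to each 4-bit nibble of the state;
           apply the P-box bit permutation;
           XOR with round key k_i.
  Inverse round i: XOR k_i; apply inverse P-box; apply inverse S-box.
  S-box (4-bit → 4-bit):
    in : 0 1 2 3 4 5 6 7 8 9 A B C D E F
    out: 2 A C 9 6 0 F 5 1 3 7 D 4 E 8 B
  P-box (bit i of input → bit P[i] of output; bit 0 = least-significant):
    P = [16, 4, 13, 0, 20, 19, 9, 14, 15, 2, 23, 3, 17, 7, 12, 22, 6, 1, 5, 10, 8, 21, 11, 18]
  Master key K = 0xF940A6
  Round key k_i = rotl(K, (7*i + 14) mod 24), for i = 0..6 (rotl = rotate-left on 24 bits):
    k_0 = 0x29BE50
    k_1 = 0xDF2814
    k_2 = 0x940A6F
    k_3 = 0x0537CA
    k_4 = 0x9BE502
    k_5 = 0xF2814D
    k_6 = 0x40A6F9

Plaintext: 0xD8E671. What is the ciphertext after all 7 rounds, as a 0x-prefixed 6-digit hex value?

0xCB88BF

s_0 = plaintext = 0xD8E671
s_1 = Round(s_0, k_0) = 0xDD340D
s_2 = Round(s_1, k_1) = 0x310423
s_3 = Round(s_2, k_2) = 0x114DE8
s_4 = Round(s_3, k_3) = 0xA06344
s_5 = Round(s_4, k_4) = 0xF15E98
s_6 = Round(s_5, k_5) = 0xCF8447
s_7 = Round(s_6, k_6) = 0xCB88BF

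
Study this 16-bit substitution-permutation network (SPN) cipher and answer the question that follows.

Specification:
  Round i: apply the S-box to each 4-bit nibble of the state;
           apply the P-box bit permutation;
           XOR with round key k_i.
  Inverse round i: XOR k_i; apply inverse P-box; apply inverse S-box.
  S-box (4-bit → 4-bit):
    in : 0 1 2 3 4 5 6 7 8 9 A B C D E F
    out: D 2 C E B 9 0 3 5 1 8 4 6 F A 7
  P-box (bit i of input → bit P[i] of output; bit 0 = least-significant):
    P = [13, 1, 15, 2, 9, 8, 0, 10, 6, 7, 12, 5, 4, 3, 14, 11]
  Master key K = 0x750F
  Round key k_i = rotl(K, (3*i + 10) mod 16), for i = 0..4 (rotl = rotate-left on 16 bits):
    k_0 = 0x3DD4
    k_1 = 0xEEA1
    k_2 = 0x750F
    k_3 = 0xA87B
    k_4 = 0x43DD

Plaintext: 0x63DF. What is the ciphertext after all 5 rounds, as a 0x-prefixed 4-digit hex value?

s_0 = plaintext = 0x63DF
s_1 = Round(s_0, k_0) = 0x8A77
s_2 = Round(s_1, k_1) = 0x8D93
s_3 = Round(s_2, k_2) = 0xA7F9
s_4 = Round(s_3, k_3) = 0x83BA
s_5 = Round(s_4, k_4) = 0x1368

0x1368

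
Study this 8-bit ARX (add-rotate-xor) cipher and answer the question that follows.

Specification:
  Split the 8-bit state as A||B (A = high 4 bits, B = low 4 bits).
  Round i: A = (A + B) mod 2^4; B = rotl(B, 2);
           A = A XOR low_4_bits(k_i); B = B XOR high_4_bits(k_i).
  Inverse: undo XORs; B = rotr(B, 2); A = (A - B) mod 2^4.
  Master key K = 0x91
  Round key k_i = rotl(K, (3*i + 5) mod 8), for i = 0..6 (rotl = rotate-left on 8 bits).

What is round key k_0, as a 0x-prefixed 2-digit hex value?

0x32

K = 0x91
k_0 = rotl(K, (3*0+5) mod 8) = rotl(K, 5) = 0x32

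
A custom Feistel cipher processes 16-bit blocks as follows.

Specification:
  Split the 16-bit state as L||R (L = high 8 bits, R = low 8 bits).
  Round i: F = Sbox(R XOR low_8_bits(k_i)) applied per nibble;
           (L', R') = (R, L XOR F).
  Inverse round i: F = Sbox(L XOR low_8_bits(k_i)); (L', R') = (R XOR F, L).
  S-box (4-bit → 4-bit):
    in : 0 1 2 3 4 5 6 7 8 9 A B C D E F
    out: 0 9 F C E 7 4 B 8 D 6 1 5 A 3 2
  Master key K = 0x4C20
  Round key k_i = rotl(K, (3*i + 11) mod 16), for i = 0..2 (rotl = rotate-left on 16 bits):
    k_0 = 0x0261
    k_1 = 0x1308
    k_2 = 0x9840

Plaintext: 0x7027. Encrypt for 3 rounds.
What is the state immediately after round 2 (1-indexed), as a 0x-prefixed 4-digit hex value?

s_0 = plaintext = 0x7027
s_1 = Round(s_0, k_0) = 0x2794
s_2 = Round(s_1, k_1) = 0x94F2
s_3 = Round(s_2, k_2) = 0xF28B

0x94F2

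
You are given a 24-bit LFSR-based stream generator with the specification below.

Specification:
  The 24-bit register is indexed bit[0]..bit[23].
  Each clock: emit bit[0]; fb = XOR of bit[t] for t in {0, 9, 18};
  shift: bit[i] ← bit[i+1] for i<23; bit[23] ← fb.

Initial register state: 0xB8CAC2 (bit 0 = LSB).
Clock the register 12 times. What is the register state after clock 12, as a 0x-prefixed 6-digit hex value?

0x4C9B8C

reg_0 = 0xB8CAC2
clock 1: out=0, reg = 0xDC6561
clock 2: out=1, reg = 0x6E32B0
clock 3: out=0, reg = 0x371958
clock 4: out=0, reg = 0x9B8CAC
clock 5: out=0, reg = 0x4DC656
clock 6: out=0, reg = 0x26E32B
clock 7: out=1, reg = 0x937195
clock 8: out=1, reg = 0xC9B8CA
clock 9: out=0, reg = 0x64DC65
clock 10: out=1, reg = 0x326E32
clock 11: out=0, reg = 0x993719
clock 12: out=1, reg = 0x4C9B8C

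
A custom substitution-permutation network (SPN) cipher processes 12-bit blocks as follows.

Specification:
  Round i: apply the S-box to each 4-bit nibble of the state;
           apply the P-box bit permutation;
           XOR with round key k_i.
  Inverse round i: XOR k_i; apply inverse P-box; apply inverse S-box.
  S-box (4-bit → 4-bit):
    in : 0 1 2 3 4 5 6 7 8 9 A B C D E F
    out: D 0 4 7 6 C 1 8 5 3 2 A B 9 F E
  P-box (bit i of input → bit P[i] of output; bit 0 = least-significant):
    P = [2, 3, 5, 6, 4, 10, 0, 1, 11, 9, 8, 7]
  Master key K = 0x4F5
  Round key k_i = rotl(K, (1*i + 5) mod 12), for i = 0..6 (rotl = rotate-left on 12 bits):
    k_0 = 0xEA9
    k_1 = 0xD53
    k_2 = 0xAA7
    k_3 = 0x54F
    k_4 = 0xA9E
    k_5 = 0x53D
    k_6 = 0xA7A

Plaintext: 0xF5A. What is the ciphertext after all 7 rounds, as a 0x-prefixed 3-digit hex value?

0x011

s_0 = plaintext = 0xF5A
s_1 = Round(s_0, k_0) = 0xD22
s_2 = Round(s_1, k_1) = 0x5F2
s_3 = Round(s_2, k_2) = 0xF04
s_4 = Round(s_3, k_3) = 0x6F4
s_5 = Round(s_4, k_4) = 0x6B5
s_6 = Round(s_5, k_5) = 0x95F
s_7 = Round(s_6, k_6) = 0x011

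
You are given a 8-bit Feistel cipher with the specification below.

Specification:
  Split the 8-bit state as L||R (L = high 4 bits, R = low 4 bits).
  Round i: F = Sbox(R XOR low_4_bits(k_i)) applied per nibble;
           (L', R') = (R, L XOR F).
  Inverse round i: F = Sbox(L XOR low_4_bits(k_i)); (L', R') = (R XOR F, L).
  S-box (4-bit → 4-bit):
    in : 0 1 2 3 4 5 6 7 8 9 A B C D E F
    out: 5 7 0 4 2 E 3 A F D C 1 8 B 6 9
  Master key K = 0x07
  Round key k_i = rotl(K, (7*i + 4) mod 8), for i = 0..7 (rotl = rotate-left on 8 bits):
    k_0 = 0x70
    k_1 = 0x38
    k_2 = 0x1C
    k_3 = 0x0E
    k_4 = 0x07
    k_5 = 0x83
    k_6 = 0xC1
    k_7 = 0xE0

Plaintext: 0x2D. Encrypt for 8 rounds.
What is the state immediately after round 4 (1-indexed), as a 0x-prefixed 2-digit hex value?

0xA8

s_0 = plaintext = 0x2D
s_1 = Round(s_0, k_0) = 0xD9
s_2 = Round(s_1, k_1) = 0x9A
s_3 = Round(s_2, k_2) = 0xAA
s_4 = Round(s_3, k_3) = 0xA8
s_5 = Round(s_4, k_4) = 0x83
s_6 = Round(s_5, k_5) = 0x3D
s_7 = Round(s_6, k_6) = 0xDB
s_8 = Round(s_7, k_7) = 0xBC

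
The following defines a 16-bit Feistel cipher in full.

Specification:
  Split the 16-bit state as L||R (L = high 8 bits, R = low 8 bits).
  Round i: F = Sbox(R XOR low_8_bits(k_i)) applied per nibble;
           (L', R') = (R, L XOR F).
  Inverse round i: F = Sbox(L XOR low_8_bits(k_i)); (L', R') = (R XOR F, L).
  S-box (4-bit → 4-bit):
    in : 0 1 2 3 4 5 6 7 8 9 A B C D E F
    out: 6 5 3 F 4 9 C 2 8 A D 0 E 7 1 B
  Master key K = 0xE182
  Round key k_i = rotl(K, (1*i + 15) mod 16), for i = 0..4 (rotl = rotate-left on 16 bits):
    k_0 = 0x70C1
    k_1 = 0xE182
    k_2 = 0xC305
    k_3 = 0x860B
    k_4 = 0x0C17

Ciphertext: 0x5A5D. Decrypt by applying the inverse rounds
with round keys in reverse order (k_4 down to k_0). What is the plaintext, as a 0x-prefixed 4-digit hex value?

0x55B6

s_0 = ciphertext = 0x5A5D
s_1 = InvRound(s_0, k_4) = 0x1A5A
s_2 = InvRound(s_1, k_3) = 0x0F1A
s_3 = InvRound(s_2, k_2) = 0x770F
s_4 = InvRound(s_3, k_1) = 0xB677
s_5 = InvRound(s_4, k_0) = 0x55B6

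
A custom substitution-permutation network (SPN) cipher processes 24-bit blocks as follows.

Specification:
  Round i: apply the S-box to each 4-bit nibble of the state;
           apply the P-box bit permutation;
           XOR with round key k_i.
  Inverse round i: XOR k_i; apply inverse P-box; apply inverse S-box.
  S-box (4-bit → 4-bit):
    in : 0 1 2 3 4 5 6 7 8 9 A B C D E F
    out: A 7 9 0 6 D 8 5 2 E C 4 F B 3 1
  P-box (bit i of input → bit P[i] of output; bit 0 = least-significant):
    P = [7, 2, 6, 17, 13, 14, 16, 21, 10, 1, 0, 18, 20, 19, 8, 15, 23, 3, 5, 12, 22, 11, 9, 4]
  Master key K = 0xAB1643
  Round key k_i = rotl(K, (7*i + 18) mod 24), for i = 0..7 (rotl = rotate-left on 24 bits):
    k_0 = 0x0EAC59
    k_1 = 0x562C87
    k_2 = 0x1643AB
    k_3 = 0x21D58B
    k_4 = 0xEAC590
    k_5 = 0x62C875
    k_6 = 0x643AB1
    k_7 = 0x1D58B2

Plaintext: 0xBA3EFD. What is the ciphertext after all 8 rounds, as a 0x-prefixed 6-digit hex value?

0x9F8D06

s_0 = plaintext = 0xBA3EFD
s_1 = Round(s_0, k_0) = 0x0C9AFF
s_2 = Round(s_1, k_1) = 0xDA953E
s_3 = Round(s_2, k_2) = 0x5ADE1E
s_4 = Round(s_3, k_3) = 0x78233D
s_5 = Round(s_4, k_4) = 0xB8471C
s_6 = Round(s_5, k_5) = 0x69AFB8
s_7 = Round(s_6, k_6) = 0x65AF8D
s_8 = Round(s_7, k_7) = 0x9F8D06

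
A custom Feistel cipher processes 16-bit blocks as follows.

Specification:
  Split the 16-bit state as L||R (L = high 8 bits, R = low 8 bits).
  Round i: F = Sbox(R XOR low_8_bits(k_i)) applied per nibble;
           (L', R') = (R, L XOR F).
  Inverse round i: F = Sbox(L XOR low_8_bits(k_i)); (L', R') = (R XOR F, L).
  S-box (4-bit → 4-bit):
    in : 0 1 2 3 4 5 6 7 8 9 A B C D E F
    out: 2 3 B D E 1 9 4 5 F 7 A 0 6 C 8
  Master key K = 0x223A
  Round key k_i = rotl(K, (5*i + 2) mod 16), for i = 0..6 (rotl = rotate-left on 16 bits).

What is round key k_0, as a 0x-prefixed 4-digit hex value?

K = 0x223A
k_0 = rotl(K, (5*0+2) mod 16) = rotl(K, 2) = 0x88E8

0x88E8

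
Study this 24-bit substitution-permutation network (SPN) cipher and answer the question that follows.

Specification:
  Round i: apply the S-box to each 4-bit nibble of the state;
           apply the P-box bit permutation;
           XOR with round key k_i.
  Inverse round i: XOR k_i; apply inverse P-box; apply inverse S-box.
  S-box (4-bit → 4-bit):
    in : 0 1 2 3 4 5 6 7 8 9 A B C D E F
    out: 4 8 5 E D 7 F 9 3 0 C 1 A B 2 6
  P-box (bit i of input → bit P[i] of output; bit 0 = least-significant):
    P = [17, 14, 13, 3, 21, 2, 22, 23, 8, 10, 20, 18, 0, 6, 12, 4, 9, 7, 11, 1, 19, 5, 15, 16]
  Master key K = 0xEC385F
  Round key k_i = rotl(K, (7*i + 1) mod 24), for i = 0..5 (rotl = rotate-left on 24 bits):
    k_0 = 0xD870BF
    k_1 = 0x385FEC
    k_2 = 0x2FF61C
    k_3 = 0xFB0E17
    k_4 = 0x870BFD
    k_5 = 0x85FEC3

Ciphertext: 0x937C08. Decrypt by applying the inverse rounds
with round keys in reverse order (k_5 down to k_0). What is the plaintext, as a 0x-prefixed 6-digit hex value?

s_0 = ciphertext = 0x937C08
s_1 = InvRound(s_0, k_5) = 0x0D8A97
s_2 = InvRound(s_1, k_4) = 0x51EB17
s_3 = InvRound(s_2, k_3) = 0x299875
s_4 = InvRound(s_3, k_2) = 0xE28C96
s_5 = InvRound(s_4, k_1) = 0x5732AD
s_6 = InvRound(s_5, k_0) = 0x771118

0x771118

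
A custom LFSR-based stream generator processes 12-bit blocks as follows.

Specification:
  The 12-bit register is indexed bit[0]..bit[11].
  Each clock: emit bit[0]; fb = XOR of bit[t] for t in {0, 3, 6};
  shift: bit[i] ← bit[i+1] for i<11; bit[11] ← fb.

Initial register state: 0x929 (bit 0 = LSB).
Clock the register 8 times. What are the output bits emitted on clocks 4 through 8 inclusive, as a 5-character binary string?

reg_0 = 0x929
clock 1: out=1, reg = 0x494
clock 2: out=0, reg = 0x24A
clock 3: out=0, reg = 0x125
clock 4: out=1, reg = 0x892
clock 5: out=0, reg = 0x449
clock 6: out=1, reg = 0xA24
clock 7: out=0, reg = 0x512
clock 8: out=0, reg = 0x289

10100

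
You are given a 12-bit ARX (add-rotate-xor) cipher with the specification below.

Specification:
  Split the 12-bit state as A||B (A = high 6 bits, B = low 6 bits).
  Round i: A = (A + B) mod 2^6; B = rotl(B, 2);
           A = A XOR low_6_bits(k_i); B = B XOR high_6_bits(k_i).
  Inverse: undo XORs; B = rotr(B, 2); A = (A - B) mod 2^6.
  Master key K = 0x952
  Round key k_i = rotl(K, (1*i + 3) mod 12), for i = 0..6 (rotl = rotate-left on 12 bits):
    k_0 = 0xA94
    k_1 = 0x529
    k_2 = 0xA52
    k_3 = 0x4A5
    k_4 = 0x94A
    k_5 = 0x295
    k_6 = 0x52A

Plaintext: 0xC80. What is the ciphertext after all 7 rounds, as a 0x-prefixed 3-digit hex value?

s_0 = plaintext = 0xC80
s_1 = Round(s_0, k_0) = 0x9AA
s_2 = Round(s_1, k_1) = 0xE7E
s_3 = Round(s_2, k_2) = 0x952
s_4 = Round(s_3, k_3) = 0x49B
s_5 = Round(s_4, k_4) = 0x9C8
s_6 = Round(s_5, k_5) = 0xEAA
s_7 = Round(s_6, k_6) = 0x3BE

0x3BE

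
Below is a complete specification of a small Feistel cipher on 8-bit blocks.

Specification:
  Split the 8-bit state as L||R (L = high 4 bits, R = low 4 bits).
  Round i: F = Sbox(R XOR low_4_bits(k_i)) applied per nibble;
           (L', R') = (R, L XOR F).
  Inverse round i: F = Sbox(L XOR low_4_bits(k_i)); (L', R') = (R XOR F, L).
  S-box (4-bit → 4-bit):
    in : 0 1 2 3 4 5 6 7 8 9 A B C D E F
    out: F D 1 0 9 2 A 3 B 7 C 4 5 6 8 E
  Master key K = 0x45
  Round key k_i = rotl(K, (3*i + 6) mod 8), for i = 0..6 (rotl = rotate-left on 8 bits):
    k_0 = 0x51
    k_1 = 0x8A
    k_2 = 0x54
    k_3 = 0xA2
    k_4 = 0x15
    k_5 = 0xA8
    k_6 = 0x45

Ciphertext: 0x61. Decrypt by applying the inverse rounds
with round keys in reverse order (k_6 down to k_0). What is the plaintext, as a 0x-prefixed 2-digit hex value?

0x7F

s_0 = ciphertext = 0x61
s_1 = InvRound(s_0, k_6) = 0x16
s_2 = InvRound(s_1, k_5) = 0x11
s_3 = InvRound(s_2, k_4) = 0x81
s_4 = InvRound(s_3, k_3) = 0xD8
s_5 = InvRound(s_4, k_2) = 0xFD
s_6 = InvRound(s_5, k_1) = 0xFF
s_7 = InvRound(s_6, k_0) = 0x7F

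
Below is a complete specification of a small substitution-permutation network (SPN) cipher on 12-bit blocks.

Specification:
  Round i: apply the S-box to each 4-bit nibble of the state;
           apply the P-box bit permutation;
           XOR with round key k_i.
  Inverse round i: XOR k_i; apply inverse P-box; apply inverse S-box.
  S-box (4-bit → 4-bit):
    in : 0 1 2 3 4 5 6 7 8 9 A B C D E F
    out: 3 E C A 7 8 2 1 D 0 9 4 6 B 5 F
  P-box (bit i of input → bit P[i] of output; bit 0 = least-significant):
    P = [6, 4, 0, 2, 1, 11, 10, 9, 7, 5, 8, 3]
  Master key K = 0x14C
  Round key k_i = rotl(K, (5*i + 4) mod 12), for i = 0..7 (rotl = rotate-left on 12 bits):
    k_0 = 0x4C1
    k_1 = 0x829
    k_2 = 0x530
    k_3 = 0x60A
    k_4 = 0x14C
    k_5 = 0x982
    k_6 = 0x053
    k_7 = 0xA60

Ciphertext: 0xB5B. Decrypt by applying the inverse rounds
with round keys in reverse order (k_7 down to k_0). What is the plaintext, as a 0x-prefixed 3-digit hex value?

0x5BB

s_0 = ciphertext = 0xB5B
s_1 = InvRound(s_0, k_7) = 0x17C
s_2 = InvRound(s_1, k_6) = 0x172
s_3 = InvRound(s_2, k_5) = 0x060
s_4 = InvRound(s_3, k_4) = 0x195
s_5 = InvRound(s_4, k_3) = 0x881
s_6 = InvRound(s_5, k_2) = 0x4CC
s_7 = InvRound(s_6, k_1) = 0x0C8
s_8 = InvRound(s_7, k_0) = 0x5BB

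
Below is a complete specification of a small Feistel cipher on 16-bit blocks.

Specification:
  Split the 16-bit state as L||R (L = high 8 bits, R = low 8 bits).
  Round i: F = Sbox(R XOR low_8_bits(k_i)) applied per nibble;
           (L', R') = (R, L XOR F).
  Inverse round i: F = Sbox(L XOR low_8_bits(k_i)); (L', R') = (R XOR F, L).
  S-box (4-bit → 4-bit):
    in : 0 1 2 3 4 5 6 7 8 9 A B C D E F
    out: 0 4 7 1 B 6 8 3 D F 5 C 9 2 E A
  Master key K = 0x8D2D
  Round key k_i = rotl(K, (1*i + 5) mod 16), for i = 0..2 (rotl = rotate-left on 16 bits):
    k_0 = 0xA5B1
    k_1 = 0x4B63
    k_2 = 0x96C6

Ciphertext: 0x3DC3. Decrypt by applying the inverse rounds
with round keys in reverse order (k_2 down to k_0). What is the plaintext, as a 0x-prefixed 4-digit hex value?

s_0 = ciphertext = 0x3DC3
s_1 = InvRound(s_0, k_2) = 0x6F3D
s_2 = InvRound(s_1, k_1) = 0x346F
s_3 = InvRound(s_2, k_0) = 0xB934

0xB934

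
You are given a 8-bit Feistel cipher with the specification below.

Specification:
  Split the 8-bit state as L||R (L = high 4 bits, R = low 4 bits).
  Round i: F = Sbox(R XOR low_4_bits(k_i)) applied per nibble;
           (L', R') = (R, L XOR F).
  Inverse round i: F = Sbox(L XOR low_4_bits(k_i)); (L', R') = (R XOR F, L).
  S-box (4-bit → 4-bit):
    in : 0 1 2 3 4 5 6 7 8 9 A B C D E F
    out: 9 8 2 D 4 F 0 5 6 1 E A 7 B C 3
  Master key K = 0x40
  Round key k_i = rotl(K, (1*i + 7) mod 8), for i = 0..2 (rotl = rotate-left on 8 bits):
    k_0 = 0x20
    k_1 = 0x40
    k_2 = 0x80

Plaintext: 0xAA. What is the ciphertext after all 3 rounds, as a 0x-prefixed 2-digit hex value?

s_0 = plaintext = 0xAA
s_1 = Round(s_0, k_0) = 0xA4
s_2 = Round(s_1, k_1) = 0x4E
s_3 = Round(s_2, k_2) = 0xE8

0xE8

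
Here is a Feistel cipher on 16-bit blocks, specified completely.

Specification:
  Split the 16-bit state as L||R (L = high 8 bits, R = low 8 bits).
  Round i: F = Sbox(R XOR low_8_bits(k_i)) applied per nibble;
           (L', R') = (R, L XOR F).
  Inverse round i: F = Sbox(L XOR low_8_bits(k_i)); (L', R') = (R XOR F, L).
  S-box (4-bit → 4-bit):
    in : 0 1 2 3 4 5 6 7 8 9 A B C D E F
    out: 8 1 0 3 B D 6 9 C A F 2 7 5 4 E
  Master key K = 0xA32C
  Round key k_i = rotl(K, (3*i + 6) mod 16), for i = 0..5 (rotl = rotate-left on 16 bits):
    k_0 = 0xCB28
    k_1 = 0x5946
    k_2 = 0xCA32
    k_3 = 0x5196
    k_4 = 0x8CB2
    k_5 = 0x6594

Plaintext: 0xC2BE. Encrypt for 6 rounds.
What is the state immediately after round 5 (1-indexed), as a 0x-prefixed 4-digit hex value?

0x8392

s_0 = plaintext = 0xC2BE
s_1 = Round(s_0, k_0) = 0xBE64
s_2 = Round(s_1, k_1) = 0x64BE
s_3 = Round(s_2, k_2) = 0xBEA3
s_4 = Round(s_3, k_3) = 0xA383
s_5 = Round(s_4, k_4) = 0x8392
s_6 = Round(s_5, k_5) = 0x9205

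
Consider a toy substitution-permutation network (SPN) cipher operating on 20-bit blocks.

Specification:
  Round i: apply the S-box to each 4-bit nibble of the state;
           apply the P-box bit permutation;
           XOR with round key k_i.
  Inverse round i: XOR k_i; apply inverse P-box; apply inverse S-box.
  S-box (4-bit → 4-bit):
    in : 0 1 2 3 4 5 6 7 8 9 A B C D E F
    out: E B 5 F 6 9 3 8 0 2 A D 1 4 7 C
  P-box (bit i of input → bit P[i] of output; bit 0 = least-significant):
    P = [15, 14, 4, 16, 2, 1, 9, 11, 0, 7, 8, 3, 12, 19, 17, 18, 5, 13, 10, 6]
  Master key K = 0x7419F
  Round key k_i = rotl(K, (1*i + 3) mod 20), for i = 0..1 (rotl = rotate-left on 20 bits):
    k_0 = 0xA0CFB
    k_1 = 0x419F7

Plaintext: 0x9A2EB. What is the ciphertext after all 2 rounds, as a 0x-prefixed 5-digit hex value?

s_0 = plaintext = 0x9A2EB
s_1 = Round(s_0, k_0) = 0x7AFEC
s_2 = Round(s_1, k_1) = 0x89AB9

0x89AB9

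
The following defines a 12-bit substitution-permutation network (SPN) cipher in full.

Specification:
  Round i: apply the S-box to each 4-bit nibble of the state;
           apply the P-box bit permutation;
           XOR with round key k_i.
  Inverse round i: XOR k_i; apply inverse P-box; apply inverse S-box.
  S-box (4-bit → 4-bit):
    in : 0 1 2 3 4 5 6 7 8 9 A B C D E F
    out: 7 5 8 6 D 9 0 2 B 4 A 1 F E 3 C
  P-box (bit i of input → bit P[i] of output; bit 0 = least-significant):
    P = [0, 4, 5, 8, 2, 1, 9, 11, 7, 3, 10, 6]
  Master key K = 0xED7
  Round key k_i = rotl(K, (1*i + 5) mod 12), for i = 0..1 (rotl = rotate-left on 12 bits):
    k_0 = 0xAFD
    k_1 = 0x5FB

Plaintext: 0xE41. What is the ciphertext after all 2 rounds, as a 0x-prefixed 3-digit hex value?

0x946

s_0 = plaintext = 0xE41
s_1 = Round(s_0, k_0) = 0x050
s_2 = Round(s_1, k_1) = 0x946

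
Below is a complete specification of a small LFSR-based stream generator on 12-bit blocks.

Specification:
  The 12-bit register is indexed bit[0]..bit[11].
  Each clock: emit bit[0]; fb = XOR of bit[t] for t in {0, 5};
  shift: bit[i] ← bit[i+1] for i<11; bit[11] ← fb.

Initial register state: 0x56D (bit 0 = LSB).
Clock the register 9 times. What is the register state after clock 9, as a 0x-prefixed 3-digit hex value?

reg_0 = 0x56D
clock 1: out=1, reg = 0x2B6
clock 2: out=0, reg = 0x95B
clock 3: out=1, reg = 0xCAD
clock 4: out=1, reg = 0x656
clock 5: out=0, reg = 0x32B
clock 6: out=1, reg = 0x195
clock 7: out=1, reg = 0x8CA
clock 8: out=0, reg = 0x465
clock 9: out=1, reg = 0x232

0x232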